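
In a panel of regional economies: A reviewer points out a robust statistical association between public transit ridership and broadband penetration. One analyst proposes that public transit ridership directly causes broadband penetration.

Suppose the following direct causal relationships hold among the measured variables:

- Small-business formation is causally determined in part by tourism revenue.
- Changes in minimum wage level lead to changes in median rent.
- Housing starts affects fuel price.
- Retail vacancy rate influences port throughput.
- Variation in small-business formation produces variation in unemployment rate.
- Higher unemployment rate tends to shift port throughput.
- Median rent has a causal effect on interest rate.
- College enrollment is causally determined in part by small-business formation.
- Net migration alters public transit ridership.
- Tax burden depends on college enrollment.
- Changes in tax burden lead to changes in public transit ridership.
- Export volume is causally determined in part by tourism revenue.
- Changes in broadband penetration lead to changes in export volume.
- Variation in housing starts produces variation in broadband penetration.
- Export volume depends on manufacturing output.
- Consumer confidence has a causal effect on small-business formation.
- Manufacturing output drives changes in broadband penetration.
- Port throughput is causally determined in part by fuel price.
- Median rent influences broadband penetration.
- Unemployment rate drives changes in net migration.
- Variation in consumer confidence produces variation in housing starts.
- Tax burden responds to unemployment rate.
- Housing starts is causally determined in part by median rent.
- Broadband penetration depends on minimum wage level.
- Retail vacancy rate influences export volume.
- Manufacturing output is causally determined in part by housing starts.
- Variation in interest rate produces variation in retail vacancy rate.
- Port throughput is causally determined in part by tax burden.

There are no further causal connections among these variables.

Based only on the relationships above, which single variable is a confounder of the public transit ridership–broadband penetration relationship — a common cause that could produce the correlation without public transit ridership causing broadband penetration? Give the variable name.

Consumer confidence has a causal path to public transit ridership (consumer confidence → small-business formation → unemployment rate → net migration → public transit ridership) and a separate causal path to broadband penetration (consumer confidence → housing starts → broadband penetration), so it is a common cause of both.
No stated relationship gives public transit ridership a causal route to broadband penetration, so the correlation is explained by the shared upstream cause rather than a direct effect.

consumer confidence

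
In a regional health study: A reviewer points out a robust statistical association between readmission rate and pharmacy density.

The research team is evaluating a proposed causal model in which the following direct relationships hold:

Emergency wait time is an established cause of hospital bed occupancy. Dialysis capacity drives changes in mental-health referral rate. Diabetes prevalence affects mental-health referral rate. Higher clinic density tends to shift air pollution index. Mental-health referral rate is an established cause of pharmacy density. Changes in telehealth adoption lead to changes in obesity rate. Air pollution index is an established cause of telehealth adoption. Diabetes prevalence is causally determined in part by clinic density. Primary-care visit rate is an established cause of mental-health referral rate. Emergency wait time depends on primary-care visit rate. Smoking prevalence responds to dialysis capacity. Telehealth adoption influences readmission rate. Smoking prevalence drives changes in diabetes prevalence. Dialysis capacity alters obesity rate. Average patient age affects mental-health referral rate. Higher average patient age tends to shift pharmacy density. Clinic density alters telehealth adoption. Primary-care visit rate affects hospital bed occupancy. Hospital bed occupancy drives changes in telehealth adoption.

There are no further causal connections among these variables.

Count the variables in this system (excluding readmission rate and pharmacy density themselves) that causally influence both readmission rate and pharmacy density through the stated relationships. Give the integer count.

The common causes are: clinic density (to readmission rate via clinic density → telehealth adoption → readmission rate; to pharmacy density via clinic density → diabetes prevalence → mental-health referral rate → pharmacy density); primary-care visit rate (to readmission rate via primary-care visit rate → hospital bed occupancy → telehealth adoption → readmission rate; to pharmacy density via primary-care visit rate → mental-health referral rate → pharmacy density).
Every other variable lacks a causal path to at least one of readmission rate and pharmacy density.

2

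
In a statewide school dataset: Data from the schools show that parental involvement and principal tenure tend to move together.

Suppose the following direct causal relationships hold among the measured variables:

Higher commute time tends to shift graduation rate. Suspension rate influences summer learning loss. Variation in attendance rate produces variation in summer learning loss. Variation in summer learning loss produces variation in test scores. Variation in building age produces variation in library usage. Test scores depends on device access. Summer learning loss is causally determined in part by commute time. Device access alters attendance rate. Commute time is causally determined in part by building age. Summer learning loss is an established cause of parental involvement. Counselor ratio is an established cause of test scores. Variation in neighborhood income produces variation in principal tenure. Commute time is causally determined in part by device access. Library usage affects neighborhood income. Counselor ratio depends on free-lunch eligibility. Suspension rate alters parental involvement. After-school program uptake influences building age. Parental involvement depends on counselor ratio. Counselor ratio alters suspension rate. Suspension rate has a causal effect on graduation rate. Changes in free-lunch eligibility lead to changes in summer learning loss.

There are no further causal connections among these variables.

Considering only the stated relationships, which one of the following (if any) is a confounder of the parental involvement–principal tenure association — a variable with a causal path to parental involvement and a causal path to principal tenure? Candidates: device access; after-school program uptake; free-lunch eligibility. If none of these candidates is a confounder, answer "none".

After-school program uptake causes parental involvement (after-school program uptake → building age → commute time → summer learning loss → parental involvement) and also causes principal tenure (after-school program uptake → building age → library usage → neighborhood income → principal tenure); it is a common cause of both.
Each of the other candidates lacks a causal path to at least one of parental involvement and principal tenure, so they do not confound the relationship.

after-school program uptake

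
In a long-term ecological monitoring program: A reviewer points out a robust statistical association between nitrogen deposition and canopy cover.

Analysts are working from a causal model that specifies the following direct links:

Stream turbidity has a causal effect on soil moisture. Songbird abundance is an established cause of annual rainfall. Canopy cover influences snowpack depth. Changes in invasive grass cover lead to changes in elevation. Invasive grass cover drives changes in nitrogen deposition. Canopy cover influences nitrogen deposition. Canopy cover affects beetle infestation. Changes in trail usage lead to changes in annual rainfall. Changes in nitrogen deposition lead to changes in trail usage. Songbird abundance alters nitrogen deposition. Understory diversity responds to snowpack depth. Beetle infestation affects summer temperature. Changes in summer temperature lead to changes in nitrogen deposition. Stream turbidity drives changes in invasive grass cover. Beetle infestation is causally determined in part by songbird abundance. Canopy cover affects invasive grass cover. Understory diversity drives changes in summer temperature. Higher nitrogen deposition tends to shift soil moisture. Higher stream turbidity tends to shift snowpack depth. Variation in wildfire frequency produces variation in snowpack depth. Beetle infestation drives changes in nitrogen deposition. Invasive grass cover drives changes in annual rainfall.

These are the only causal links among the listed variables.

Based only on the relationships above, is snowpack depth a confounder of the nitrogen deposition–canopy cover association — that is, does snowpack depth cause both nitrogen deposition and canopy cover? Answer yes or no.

Snowpack depth has no stated causal path to canopy cover. A confounder must cause both variables, so snowpack depth does not qualify.

no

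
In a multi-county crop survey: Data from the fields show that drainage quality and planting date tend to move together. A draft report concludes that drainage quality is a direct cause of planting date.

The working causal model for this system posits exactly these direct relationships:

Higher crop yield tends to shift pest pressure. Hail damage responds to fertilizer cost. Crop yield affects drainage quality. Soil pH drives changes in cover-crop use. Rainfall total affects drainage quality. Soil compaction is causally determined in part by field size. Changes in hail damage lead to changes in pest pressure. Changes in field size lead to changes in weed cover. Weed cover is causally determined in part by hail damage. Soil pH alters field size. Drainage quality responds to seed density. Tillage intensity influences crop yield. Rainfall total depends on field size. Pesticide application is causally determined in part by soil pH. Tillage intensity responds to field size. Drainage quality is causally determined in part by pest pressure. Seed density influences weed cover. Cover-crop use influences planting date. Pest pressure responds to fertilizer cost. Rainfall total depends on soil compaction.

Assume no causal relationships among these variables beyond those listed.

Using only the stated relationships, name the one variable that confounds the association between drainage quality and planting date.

soil pH

Soil pH has a causal path to drainage quality (soil pH → field size → rainfall total → drainage quality) and a separate causal path to planting date (soil pH → cover-crop use → planting date), so it is a common cause of both.
No stated relationship gives drainage quality a causal route to planting date, so the correlation is explained by the shared upstream cause rather than a direct effect.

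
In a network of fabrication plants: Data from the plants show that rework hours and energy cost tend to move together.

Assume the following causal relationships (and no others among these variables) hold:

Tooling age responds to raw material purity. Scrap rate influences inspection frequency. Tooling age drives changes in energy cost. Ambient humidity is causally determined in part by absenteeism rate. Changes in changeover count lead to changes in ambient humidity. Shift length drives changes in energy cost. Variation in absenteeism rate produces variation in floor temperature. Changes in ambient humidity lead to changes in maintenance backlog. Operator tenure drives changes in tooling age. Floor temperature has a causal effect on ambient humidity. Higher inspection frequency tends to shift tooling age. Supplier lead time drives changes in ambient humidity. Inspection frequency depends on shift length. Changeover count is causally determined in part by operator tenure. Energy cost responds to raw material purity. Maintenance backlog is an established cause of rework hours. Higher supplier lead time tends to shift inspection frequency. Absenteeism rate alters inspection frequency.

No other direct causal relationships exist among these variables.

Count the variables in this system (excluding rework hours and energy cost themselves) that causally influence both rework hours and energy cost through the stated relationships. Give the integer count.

The common causes are: absenteeism rate (to rework hours via absenteeism rate → ambient humidity → maintenance backlog → rework hours; to energy cost via absenteeism rate → inspection frequency → tooling age → energy cost); operator tenure (to rework hours via operator tenure → changeover count → ambient humidity → maintenance backlog → rework hours; to energy cost via operator tenure → tooling age → energy cost); supplier lead time (to rework hours via supplier lead time → ambient humidity → maintenance backlog → rework hours; to energy cost via supplier lead time → inspection frequency → tooling age → energy cost).
Every other variable lacks a causal path to at least one of rework hours and energy cost.

3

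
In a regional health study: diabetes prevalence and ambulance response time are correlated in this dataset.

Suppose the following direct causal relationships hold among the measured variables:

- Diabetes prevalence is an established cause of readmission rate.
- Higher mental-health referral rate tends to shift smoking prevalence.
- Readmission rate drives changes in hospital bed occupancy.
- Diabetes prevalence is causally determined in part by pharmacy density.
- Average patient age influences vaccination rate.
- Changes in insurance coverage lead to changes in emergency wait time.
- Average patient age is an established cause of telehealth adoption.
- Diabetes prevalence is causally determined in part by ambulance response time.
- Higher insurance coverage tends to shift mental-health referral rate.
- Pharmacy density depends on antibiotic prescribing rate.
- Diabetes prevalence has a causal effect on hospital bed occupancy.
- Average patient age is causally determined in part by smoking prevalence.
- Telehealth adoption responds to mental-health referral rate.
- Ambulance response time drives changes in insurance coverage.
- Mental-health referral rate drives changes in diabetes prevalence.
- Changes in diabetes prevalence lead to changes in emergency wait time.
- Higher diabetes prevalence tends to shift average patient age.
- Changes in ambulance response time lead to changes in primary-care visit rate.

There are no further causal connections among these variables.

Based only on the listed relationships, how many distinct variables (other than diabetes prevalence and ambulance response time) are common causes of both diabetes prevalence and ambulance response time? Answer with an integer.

No listed variable has a causal path to both diabetes prevalence and ambulance response time, so there are no common causes.

0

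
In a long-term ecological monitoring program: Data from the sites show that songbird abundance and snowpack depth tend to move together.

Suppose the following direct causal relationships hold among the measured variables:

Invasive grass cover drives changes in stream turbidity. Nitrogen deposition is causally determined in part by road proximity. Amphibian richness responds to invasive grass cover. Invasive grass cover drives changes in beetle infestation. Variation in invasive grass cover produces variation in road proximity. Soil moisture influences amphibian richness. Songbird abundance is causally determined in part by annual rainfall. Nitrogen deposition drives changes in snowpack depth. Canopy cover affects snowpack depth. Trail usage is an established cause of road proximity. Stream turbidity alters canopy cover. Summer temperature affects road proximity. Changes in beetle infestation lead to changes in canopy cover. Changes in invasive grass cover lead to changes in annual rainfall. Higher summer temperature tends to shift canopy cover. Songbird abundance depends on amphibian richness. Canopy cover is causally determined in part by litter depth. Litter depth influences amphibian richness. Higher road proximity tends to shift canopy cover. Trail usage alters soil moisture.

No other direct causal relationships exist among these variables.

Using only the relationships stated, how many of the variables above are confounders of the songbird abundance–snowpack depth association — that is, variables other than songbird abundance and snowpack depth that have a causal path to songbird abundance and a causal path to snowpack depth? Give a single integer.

3

The common causes are: invasive grass cover (to songbird abundance via invasive grass cover → annual rainfall → songbird abundance; to snowpack depth via invasive grass cover → road proximity → canopy cover → snowpack depth); litter depth (to songbird abundance via litter depth → amphibian richness → songbird abundance; to snowpack depth via litter depth → canopy cover → snowpack depth); trail usage (to songbird abundance via trail usage → soil moisture → amphibian richness → songbird abundance; to snowpack depth via trail usage → road proximity → canopy cover → snowpack depth).
Every other variable lacks a causal path to at least one of songbird abundance and snowpack depth.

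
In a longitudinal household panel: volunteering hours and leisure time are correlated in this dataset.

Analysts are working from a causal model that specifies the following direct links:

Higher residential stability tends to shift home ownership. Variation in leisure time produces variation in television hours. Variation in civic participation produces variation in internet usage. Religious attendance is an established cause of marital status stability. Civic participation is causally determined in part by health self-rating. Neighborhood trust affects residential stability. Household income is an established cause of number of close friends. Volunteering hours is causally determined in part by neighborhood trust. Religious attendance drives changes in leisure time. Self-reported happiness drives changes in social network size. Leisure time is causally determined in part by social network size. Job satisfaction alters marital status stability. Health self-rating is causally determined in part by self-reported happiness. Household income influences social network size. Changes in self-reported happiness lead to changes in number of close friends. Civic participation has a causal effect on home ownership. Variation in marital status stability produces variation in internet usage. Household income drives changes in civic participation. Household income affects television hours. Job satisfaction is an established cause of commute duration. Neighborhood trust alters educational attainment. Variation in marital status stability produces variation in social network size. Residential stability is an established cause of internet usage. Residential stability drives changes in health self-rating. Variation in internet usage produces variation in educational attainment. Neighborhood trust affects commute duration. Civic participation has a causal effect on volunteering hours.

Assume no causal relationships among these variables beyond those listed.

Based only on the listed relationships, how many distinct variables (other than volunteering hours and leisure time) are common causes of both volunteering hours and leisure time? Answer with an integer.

The common causes are: household income (to volunteering hours via household income → civic participation → volunteering hours; to leisure time via household income → social network size → leisure time); self-reported happiness (to volunteering hours via self-reported happiness → health self-rating → civic participation → volunteering hours; to leisure time via self-reported happiness → social network size → leisure time).
Every other variable lacks a causal path to at least one of volunteering hours and leisure time.

2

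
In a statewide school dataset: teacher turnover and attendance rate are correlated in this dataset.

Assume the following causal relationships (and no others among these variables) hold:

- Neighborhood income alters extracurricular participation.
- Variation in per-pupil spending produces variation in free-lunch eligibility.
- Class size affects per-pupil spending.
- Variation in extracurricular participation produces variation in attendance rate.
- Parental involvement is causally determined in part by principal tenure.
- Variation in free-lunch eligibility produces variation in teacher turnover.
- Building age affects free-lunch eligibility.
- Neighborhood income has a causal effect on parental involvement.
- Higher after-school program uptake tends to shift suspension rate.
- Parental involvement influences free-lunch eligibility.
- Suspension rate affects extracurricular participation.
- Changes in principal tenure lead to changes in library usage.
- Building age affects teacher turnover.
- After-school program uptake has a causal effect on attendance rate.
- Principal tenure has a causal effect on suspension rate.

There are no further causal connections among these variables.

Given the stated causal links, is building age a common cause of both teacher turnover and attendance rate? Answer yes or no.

Building age has no stated causal path to attendance rate. A confounder must cause both variables, so building age does not qualify.

no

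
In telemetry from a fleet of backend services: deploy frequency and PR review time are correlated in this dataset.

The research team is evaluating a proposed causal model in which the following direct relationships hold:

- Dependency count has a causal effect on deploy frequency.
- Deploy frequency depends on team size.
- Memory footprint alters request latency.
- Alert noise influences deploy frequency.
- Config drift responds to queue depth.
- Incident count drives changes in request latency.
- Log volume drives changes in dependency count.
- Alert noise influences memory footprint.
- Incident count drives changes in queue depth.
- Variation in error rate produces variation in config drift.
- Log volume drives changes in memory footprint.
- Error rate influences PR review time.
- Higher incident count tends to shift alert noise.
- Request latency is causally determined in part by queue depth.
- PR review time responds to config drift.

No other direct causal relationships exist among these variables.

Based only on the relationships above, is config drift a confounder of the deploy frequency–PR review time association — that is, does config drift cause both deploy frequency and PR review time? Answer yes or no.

no

Config drift has no stated causal path to deploy frequency. A confounder must cause both variables, so config drift does not qualify.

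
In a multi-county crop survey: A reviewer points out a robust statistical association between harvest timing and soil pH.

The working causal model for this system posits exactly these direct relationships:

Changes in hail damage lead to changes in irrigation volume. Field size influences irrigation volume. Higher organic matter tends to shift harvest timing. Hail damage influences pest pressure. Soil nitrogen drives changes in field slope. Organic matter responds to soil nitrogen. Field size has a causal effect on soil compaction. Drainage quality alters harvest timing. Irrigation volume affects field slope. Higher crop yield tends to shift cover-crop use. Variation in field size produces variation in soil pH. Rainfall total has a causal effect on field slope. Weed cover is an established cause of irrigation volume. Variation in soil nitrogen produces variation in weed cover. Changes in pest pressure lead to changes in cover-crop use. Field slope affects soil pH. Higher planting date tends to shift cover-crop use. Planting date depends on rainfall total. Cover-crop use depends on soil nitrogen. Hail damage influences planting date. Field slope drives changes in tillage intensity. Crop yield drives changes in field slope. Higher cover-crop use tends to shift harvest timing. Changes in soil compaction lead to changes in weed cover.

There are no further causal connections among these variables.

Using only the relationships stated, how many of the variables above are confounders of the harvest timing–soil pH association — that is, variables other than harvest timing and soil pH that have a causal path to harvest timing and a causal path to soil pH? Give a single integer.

The common causes are: crop yield (to harvest timing via crop yield → cover-crop use → harvest timing; to soil pH via crop yield → field slope → soil pH); hail damage (to harvest timing via hail damage → planting date → cover-crop use → harvest timing; to soil pH via hail damage → irrigation volume → field slope → soil pH); rainfall total (to harvest timing via rainfall total → planting date → cover-crop use → harvest timing; to soil pH via rainfall total → field slope → soil pH); soil nitrogen (to harvest timing via soil nitrogen → cover-crop use → harvest timing; to soil pH via soil nitrogen → field slope → soil pH).
Every other variable lacks a causal path to at least one of harvest timing and soil pH.

4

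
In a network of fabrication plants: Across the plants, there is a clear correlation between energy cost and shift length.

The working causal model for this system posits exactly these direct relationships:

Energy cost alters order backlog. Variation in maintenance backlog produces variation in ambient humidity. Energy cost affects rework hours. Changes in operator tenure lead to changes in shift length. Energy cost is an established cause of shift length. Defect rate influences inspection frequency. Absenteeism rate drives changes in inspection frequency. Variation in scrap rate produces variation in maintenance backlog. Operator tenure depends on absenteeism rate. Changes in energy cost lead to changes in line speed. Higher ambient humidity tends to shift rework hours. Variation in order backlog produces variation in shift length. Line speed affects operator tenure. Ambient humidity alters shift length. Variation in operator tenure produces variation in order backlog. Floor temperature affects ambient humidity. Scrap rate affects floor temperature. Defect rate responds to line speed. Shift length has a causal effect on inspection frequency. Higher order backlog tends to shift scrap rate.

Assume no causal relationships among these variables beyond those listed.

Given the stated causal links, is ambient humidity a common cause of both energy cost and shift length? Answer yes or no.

Ambient humidity has no stated causal path to energy cost. A confounder must cause both variables, so ambient humidity does not qualify.

no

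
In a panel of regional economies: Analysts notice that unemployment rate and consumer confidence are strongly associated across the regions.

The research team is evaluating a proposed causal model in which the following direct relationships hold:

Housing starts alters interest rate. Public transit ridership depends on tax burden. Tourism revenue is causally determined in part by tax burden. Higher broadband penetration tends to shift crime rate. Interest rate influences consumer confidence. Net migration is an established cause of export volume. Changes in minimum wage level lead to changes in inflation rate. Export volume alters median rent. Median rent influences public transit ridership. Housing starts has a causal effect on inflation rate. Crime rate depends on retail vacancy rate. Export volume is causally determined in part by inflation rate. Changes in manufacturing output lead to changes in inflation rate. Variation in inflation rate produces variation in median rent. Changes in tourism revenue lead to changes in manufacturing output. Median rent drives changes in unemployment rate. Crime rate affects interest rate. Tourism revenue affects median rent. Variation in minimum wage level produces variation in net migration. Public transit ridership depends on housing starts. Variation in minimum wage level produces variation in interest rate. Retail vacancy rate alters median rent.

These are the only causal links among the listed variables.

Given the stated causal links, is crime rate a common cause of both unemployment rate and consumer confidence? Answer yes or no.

no

Crime rate has no stated causal path to unemployment rate. A confounder must cause both variables, so crime rate does not qualify.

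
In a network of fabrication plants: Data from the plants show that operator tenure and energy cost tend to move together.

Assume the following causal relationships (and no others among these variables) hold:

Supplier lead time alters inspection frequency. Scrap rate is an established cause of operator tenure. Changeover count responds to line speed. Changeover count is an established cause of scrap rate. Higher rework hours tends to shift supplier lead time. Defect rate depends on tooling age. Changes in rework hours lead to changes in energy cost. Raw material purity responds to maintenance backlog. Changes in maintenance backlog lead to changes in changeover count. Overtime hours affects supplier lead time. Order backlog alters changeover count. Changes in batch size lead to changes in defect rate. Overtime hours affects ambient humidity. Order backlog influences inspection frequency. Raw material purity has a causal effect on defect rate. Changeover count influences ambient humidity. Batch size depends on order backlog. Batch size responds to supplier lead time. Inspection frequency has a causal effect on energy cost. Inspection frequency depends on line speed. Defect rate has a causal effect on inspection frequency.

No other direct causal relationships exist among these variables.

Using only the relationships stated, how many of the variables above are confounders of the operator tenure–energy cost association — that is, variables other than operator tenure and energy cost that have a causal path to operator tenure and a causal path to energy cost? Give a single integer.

The common causes are: line speed (to operator tenure via line speed → changeover count → scrap rate → operator tenure; to energy cost via line speed → inspection frequency → energy cost); maintenance backlog (to operator tenure via maintenance backlog → changeover count → scrap rate → operator tenure; to energy cost via maintenance backlog → raw material purity → defect rate → inspection frequency → energy cost); order backlog (to operator tenure via order backlog → changeover count → scrap rate → operator tenure; to energy cost via order backlog → inspection frequency → energy cost).
Every other variable lacks a causal path to at least one of operator tenure and energy cost.

3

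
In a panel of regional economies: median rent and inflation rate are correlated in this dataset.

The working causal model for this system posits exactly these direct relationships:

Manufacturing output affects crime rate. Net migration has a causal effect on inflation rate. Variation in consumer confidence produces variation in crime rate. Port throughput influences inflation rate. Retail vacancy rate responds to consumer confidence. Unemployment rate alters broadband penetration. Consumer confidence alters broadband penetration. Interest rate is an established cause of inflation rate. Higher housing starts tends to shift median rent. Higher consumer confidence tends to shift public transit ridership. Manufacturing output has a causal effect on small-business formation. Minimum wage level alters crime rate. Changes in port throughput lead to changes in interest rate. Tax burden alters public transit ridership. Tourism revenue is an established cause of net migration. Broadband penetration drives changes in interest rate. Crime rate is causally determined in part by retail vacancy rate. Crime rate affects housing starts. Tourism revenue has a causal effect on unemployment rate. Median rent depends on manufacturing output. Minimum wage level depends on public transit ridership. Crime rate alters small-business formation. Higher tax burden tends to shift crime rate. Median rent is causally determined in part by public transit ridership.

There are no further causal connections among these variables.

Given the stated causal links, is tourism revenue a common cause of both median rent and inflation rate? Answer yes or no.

no

Tourism revenue has no stated causal path to median rent. A confounder must cause both variables, so tourism revenue does not qualify.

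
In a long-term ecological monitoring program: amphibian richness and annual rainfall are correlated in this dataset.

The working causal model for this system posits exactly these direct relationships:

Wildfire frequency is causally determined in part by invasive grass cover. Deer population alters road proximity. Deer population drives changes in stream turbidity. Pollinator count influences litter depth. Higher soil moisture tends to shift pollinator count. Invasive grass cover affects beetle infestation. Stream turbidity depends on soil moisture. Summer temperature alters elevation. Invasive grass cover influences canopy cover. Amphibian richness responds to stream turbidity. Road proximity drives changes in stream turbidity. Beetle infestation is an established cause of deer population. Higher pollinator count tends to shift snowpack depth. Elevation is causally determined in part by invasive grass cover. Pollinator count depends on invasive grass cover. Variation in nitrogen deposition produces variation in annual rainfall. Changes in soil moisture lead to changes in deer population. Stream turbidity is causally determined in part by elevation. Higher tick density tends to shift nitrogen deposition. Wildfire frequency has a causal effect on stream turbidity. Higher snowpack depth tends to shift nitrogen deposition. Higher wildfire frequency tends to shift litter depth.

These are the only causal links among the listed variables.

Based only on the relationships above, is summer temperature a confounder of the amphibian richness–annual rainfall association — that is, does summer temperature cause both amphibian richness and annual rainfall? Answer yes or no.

Summer temperature has no stated causal path to annual rainfall. A confounder must cause both variables, so summer temperature does not qualify.

no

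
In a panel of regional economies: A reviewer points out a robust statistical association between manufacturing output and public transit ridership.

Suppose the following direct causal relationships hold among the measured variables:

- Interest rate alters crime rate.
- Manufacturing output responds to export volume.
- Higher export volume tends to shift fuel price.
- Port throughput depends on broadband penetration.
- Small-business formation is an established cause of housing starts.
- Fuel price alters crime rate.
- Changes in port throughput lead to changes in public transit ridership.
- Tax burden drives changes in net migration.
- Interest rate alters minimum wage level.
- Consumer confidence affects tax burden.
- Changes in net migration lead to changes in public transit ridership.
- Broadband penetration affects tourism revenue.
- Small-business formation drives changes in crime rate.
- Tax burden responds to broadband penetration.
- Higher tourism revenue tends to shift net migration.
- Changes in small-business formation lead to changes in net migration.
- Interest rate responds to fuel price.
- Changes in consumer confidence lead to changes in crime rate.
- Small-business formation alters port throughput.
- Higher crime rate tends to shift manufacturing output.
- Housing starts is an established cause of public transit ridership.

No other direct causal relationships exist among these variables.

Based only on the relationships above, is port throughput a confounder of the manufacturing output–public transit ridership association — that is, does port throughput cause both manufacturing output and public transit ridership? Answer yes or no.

no

Port throughput has no stated causal path to manufacturing output. A confounder must cause both variables, so port throughput does not qualify.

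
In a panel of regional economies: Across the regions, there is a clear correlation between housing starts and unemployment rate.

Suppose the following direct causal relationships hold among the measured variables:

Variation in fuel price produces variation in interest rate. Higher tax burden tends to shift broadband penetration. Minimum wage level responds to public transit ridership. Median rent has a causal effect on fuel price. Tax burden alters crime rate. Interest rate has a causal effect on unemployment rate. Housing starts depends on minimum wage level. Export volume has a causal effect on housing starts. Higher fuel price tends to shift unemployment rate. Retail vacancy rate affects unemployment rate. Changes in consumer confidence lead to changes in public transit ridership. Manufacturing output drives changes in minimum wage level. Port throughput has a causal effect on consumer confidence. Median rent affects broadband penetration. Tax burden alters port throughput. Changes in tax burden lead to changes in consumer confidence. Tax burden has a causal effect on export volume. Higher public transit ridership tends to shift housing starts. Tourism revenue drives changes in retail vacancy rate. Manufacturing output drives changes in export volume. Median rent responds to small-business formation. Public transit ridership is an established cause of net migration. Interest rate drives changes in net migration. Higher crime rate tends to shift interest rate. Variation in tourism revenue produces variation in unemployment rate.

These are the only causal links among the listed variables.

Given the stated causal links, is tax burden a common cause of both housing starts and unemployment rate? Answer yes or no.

yes

Tax burden has a causal path to housing starts (tax burden → export volume → housing starts) and to unemployment rate (tax burden → crime rate → interest rate → unemployment rate), so it is a common cause of both — a confounder.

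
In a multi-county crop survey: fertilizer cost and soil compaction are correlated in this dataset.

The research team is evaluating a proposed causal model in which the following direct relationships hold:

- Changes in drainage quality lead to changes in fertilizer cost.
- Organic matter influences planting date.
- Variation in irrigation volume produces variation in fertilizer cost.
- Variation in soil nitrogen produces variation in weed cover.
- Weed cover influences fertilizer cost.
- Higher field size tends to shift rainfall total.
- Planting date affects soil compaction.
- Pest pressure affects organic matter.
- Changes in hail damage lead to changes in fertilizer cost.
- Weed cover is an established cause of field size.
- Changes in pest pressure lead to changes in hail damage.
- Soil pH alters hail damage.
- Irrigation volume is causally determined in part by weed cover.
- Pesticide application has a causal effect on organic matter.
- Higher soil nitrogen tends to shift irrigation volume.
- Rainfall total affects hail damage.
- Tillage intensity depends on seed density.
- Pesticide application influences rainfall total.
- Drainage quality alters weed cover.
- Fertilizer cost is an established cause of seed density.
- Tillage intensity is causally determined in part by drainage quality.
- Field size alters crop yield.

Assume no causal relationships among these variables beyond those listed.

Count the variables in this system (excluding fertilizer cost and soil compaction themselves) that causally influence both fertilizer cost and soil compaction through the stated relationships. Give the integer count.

The common causes are: pest pressure (to fertilizer cost via pest pressure → hail damage → fertilizer cost; to soil compaction via pest pressure → organic matter → planting date → soil compaction); pesticide application (to fertilizer cost via pesticide application → rainfall total → hail damage → fertilizer cost; to soil compaction via pesticide application → organic matter → planting date → soil compaction).
Every other variable lacks a causal path to at least one of fertilizer cost and soil compaction.

2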